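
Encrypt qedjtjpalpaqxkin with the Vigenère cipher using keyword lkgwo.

Repeat the key across the message: lkgwolkgwolkgwol
q(16)+l(11): 27≡1 → b
e(4)+k(10): 14 → o
d(3)+g(6): 9 → j
j(9)+w(22): 31≡5 → f
t(19)+o(14): 33≡7 → h
j(9)+l(11): 20 → u
p(15)+k(10): 25 → z
a(0)+g(6): 6 → g
l(11)+w(22): 33≡7 → h
p(15)+o(14): 29≡3 → d
a(0)+l(11): 11 → l
q(16)+k(10): 26≡0 → a
x(23)+g(6): 29≡3 → d
k(10)+w(22): 32≡6 → g
i(8)+o(14): 22 → w
n(13)+l(11): 24 → y

bojfhuzghdladgwy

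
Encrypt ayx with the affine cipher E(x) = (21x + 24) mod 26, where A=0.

a(0): 21·0+24=24 → y
y(24): 21·24+24=528≡8 → i
x(23): 21·23+24=507≡13 → n

yin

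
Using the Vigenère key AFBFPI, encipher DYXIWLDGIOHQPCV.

DDYNLTDLJTWYPHW

Repeat the key across the message: AFBFPIAFBFPIAFB
D(3)+A(0): 3 → D
Y(24)+F(5): 29≡3 → D
X(23)+B(1): 24 → Y
I(8)+F(5): 13 → N
W(22)+P(15): 37≡11 → L
L(11)+I(8): 19 → T
D(3)+A(0): 3 → D
G(6)+F(5): 11 → L
I(8)+B(1): 9 → J
O(14)+F(5): 19 → T
H(7)+P(15): 22 → W
Q(16)+I(8): 24 → Y
P(15)+A(0): 15 → P
C(2)+F(5): 7 → H
V(21)+B(1): 22 → W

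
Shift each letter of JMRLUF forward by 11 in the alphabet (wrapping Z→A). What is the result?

J(9): 9+11=20 → U
M(12): 12+11=23 → X
R(17): 17+11=28≡2 → C
L(11): 11+11=22 → W
U(20): 20+11=31≡5 → F
F(5): 5+11=16 → Q

UXCWFQ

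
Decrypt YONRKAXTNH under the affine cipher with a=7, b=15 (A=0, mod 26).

FLWEDJQIWK

The inverse of 7 mod 26 is 15, since 7·15=105≡1. Apply D(y)=15·(y−15) mod 26:
Y(24): 15·(24−15)=135≡5 → F
O(14): 15·(14−15)=-15≡11 → L
N(13): 15·(13−15)=-30≡22 → W
R(17): 15·(17−15)=30≡4 → E
K(10): 15·(10−15)=-75≡3 → D
A(0): 15·(0−15)=-225≡9 → J
X(23): 15·(23−15)=120≡16 → Q
T(19): 15·(19−15)=60≡8 → I
N(13): 15·(13−15)=-30≡22 → W
H(7): 15·(7−15)=-120≡10 → K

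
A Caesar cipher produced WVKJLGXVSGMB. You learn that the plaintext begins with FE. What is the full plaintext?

From the crib: W(22)−F(5)=17, so the shift is 17.
Subtract 17 from each ciphertext letter:
W(22): 22−17=5 → F
V(21): 21−17=4 → E
K(10): 10−17=-7≡19 → T
J(9): 9−17=-8≡18 → S
L(11): 11−17=-6≡20 → U
G(6): 6−17=-11≡15 → P
X(23): 23−17=6 → G
V(21): 21−17=4 → E
S(18): 18−17=1 → B
G(6): 6−17=-11≡15 → P
M(12): 12−17=-5≡21 → V
B(1): 1−17=-16≡10 → K

FETSUPGEBPVK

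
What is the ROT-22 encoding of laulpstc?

l(11): 11+22=33≡7 → h
a(0): 0+22=22 → w
u(20): 20+22=42≡16 → q
l(11): 11+22=33≡7 → h
p(15): 15+22=37≡11 → l
s(18): 18+22=40≡14 → o
t(19): 19+22=41≡15 → p
c(2): 2+22=24 → y

hwqhlopy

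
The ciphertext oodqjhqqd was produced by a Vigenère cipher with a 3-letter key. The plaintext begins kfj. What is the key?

Subtract each crib letter from the matching ciphertext letter (mod 26):
o(14)−k(10)=4 → e
o(14)−f(5)=9 → j
d(3)−j(9)=-6≡20 → u

eju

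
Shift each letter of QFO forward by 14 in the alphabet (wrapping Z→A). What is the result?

ETC

Q(16): 16+14=30≡4 → E
F(5): 5+14=19 → T
O(14): 14+14=28≡2 → C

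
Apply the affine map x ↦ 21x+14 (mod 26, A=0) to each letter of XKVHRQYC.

X(23): 21·23+14=497≡3 → D
K(10): 21·10+14=224≡16 → Q
V(21): 21·21+14=455≡13 → N
H(7): 21·7+14=161≡5 → F
R(17): 21·17+14=371≡7 → H
Q(16): 21·16+14=350≡12 → M
Y(24): 21·24+14=518≡24 → Y
C(2): 21·2+14=56≡4 → E

DQNFHMYE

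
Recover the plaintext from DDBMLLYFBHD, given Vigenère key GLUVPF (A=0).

XSHRWGSUHMO

Repeat the key across the ciphertext: GLUVPFGLUVP
D(3)−G(6): -3≡23 → X
D(3)−L(11): -8≡18 → S
B(1)−U(20): -19≡7 → H
M(12)−V(21): -9≡17 → R
L(11)−P(15): -4≡22 → W
L(11)−F(5): 6 → G
Y(24)−G(6): 18 → S
F(5)−L(11): -6≡20 → U
B(1)−U(20): -19≡7 → H
H(7)−V(21): -14≡12 → M
D(3)−P(15): -12≡14 → O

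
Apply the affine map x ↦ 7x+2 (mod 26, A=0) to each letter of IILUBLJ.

GGBMJBN

I(8): 7·8+2=58≡6 → G
I(8): 7·8+2=58≡6 → G
L(11): 7·11+2=79≡1 → B
U(20): 7·20+2=142≡12 → M
B(1): 7·1+2=9 → J
L(11): 7·11+2=79≡1 → B
J(9): 7·9+2=65≡13 → N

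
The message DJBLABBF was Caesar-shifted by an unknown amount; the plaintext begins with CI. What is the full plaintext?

CIAKZAAE

From the crib: D(3)−C(2)=1, so the shift is 1.
Subtract 1 from each ciphertext letter:
D(3): 3−1=2 → C
J(9): 9−1=8 → I
B(1): 1−1=0 → A
L(11): 11−1=10 → K
A(0): 0−1=-1≡25 → Z
B(1): 1−1=0 → A
B(1): 1−1=0 → A
F(5): 5−1=4 → E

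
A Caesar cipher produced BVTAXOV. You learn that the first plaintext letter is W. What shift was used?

From the crib: B(1)−W(22)=-21≡5, so the shift is 5.

5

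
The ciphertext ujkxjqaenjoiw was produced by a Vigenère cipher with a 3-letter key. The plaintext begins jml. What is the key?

lxz

Subtract each crib letter from the matching ciphertext letter (mod 26):
u(20)−j(9)=11 → l
j(9)−m(12)=-3≡23 → x
k(10)−l(11)=-1≡25 → z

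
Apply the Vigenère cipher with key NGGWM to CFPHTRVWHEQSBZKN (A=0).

Repeat the key across the message: NGGWMNGGWMNGGWMN
C(2)+N(13): 15 → P
F(5)+G(6): 11 → L
P(15)+G(6): 21 → V
H(7)+W(22): 29≡3 → D
T(19)+M(12): 31≡5 → F
R(17)+N(13): 30≡4 → E
V(21)+G(6): 27≡1 → B
W(22)+G(6): 28≡2 → C
H(7)+W(22): 29≡3 → D
E(4)+M(12): 16 → Q
Q(16)+N(13): 29≡3 → D
S(18)+G(6): 24 → Y
B(1)+G(6): 7 → H
Z(25)+W(22): 47≡21 → V
K(10)+M(12): 22 → W
N(13)+N(13): 26≡0 → A

PLVDFEBCDQDYHVWA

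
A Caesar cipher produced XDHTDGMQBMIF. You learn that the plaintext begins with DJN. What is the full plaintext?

From the crib: X(23)−D(3)=20, so the shift is 20.
Subtract 20 from each ciphertext letter:
X(23): 23−20=3 → D
D(3): 3−20=-17≡9 → J
H(7): 7−20=-13≡13 → N
T(19): 19−20=-1≡25 → Z
D(3): 3−20=-17≡9 → J
G(6): 6−20=-14≡12 → M
M(12): 12−20=-8≡18 → S
Q(16): 16−20=-4≡22 → W
B(1): 1−20=-19≡7 → H
M(12): 12−20=-8≡18 → S
I(8): 8−20=-12≡14 → O
F(5): 5−20=-15≡11 → L

DJNZJMSWHSOL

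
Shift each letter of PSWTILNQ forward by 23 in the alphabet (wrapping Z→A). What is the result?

MPTQFIKN

P(15): 15+23=38≡12 → M
S(18): 18+23=41≡15 → P
W(22): 22+23=45≡19 → T
T(19): 19+23=42≡16 → Q
I(8): 8+23=31≡5 → F
L(11): 11+23=34≡8 → I
N(13): 13+23=36≡10 → K
Q(16): 16+23=39≡13 → N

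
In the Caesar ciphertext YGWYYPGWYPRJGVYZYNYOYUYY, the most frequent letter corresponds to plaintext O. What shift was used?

10

The most frequent ciphertext letter is Y (appears 10 times).
Y is position 24; O is position 14.
Shift = 10.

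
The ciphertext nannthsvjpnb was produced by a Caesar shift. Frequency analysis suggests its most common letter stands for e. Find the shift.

9

The most frequent ciphertext letter is n (appears 4 times).
n is position 13; e is position 4.
Shift = 9.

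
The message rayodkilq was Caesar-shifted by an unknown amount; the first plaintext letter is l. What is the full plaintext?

lusixecfk

From the crib: r(17)−l(11)=6, so the shift is 6.
Subtract 6 from each ciphertext letter:
r(17): 17−6=11 → l
a(0): 0−6=-6≡20 → u
y(24): 24−6=18 → s
o(14): 14−6=8 → i
d(3): 3−6=-3≡23 → x
k(10): 10−6=4 → e
i(8): 8−6=2 → c
l(11): 11−6=5 → f
q(16): 16−6=10 → k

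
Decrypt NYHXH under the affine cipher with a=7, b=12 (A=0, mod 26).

PYDJD

The inverse of 7 mod 26 is 15, since 7·15=105≡1. Apply D(y)=15·(y−12) mod 26:
N(13): 15·(13−12)=15 → P
Y(24): 15·(24−12)=180≡24 → Y
H(7): 15·(7−12)=-75≡3 → D
X(23): 15·(23−12)=165≡9 → J
H(7): 15·(7−12)=-75≡3 → D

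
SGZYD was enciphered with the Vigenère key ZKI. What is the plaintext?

TWRZT

Repeat the key across the ciphertext: ZKIZK
S(18)−Z(25): -7≡19 → T
G(6)−K(10): -4≡22 → W
Z(25)−I(8): 17 → R
Y(24)−Z(25): -1≡25 → Z
D(3)−K(10): -7≡19 → T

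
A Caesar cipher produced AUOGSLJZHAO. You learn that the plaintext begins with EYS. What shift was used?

22

From the crib: A(0)−E(4)=-4≡22, so the shift is 22.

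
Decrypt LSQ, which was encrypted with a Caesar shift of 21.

QXV

L(11): 11−21=-10≡16 → Q
S(18): 18−21=-3≡23 → X
Q(16): 16−21=-5≡21 → V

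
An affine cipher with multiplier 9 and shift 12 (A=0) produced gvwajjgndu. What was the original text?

ibeqrridzy

The inverse of 9 mod 26 is 3, since 9·3=27≡1. Apply D(y)=3·(y−12) mod 26:
g(6): 3·(6−12)=-18≡8 → i
v(21): 3·(21−12)=27≡1 → b
w(22): 3·(22−12)=30≡4 → e
a(0): 3·(0−12)=-36≡16 → q
j(9): 3·(9−12)=-9≡17 → r
j(9): 3·(9−12)=-9≡17 → r
g(6): 3·(6−12)=-18≡8 → i
n(13): 3·(13−12)=3 → d
d(3): 3·(3−12)=-27≡25 → z
u(20): 3·(20−12)=24 → y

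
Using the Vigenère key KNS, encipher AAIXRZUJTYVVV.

KNAHEREWLIINF

Repeat the key across the message: KNSKNSKNSKNSK
A(0)+K(10): 10 → K
A(0)+N(13): 13 → N
I(8)+S(18): 26≡0 → A
X(23)+K(10): 33≡7 → H
R(17)+N(13): 30≡4 → E
Z(25)+S(18): 43≡17 → R
U(20)+K(10): 30≡4 → E
J(9)+N(13): 22 → W
T(19)+S(18): 37≡11 → L
Y(24)+K(10): 34≡8 → I
V(21)+N(13): 34≡8 → I
V(21)+S(18): 39≡13 → N
V(21)+K(10): 31≡5 → F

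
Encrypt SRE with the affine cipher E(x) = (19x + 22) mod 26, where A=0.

AHU

S(18): 19·18+22=364≡0 → A
R(17): 19·17+22=345≡7 → H
E(4): 19·4+22=98≡20 → U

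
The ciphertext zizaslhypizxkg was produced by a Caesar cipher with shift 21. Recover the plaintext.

z(25): 25−21=4 → e
i(8): 8−21=-13≡13 → n
z(25): 25−21=4 → e
a(0): 0−21=-21≡5 → f
s(18): 18−21=-3≡23 → x
l(11): 11−21=-10≡16 → q
h(7): 7−21=-14≡12 → m
y(24): 24−21=3 → d
p(15): 15−21=-6≡20 → u
i(8): 8−21=-13≡13 → n
z(25): 25−21=4 → e
x(23): 23−21=2 → c
k(10): 10−21=-11≡15 → p
g(6): 6−21=-15≡11 → l

enefxqmdunecpl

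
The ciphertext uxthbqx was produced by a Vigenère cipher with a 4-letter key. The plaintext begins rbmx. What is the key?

Subtract each crib letter from the matching ciphertext letter (mod 26):
u(20)−r(17)=3 → d
x(23)−b(1)=22 → w
t(19)−m(12)=7 → h
h(7)−x(23)=-16≡10 → k

dwhk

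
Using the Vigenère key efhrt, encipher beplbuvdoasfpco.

fjwcuyakftwkwth

Repeat the key across the message: efhrtefhrtefhrt
b(1)+e(4): 5 → f
e(4)+f(5): 9 → j
p(15)+h(7): 22 → w
l(11)+r(17): 28≡2 → c
b(1)+t(19): 20 → u
u(20)+e(4): 24 → y
v(21)+f(5): 26≡0 → a
d(3)+h(7): 10 → k
o(14)+r(17): 31≡5 → f
a(0)+t(19): 19 → t
s(18)+e(4): 22 → w
f(5)+f(5): 10 → k
p(15)+h(7): 22 → w
c(2)+r(17): 19 → t
o(14)+t(19): 33≡7 → h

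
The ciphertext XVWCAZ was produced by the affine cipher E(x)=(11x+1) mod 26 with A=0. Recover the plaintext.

CQJTHO

The inverse of 11 mod 26 is 19, since 11·19=209≡1. Apply D(y)=19·(y−1) mod 26:
X(23): 19·(23−1)=418≡2 → C
V(21): 19·(21−1)=380≡16 → Q
W(22): 19·(22−1)=399≡9 → J
C(2): 19·(2−1)=19 → T
A(0): 19·(0−1)=-19≡7 → H
Z(25): 19·(25−1)=456≡14 → O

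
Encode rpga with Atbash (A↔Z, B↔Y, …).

r(17) → i(8)
p(15) → k(10)
g(6) → t(19)
a(0) → z(25)

iktz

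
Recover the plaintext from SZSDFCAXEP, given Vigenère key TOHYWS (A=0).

Repeat the key across the ciphertext: TOHYWSTOHY
S(18)−T(19): -1≡25 → Z
Z(25)−O(14): 11 → L
S(18)−H(7): 11 → L
D(3)−Y(24): -21≡5 → F
F(5)−W(22): -17≡9 → J
C(2)−S(18): -16≡10 → K
A(0)−T(19): -19≡7 → H
X(23)−O(14): 9 → J
E(4)−H(7): -3≡23 → X
P(15)−Y(24): -9≡17 → R

ZLLFJKHJXR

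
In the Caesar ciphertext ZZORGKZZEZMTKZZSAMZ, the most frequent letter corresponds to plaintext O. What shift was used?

The most frequent ciphertext letter is Z (appears 8 times).
Z is position 25; O is position 14.
Shift = 11.

11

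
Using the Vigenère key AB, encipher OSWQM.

OTWRM

Repeat the key across the message: ABABA
O(14)+A(0): 14 → O
S(18)+B(1): 19 → T
W(22)+A(0): 22 → W
Q(16)+B(1): 17 → R
M(12)+A(0): 12 → M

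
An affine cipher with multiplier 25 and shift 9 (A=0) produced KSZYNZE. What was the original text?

The inverse of 25 mod 26 is 25, since 25·25=625≡1. Apply D(y)=25·(y−9) mod 26:
K(10): 25·(10−9)=25 → Z
S(18): 25·(18−9)=225≡17 → R
Z(25): 25·(25−9)=400≡10 → K
Y(24): 25·(24−9)=375≡11 → L
N(13): 25·(13−9)=100≡22 → W
Z(25): 25·(25−9)=400≡10 → K
E(4): 25·(4−9)=-125≡5 → F

ZRKLWKF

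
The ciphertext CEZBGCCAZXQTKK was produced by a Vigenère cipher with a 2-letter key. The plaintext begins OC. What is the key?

Subtract each crib letter from the matching ciphertext letter (mod 26):
C(2)−O(14)=-12≡14 → O
E(4)−C(2)=2 → C

OC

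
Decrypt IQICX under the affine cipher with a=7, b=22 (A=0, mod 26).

The inverse of 7 mod 26 is 15, since 7·15=105≡1. Apply D(y)=15·(y−22) mod 26:
I(8): 15·(8−22)=-210≡24 → Y
Q(16): 15·(16−22)=-90≡14 → O
I(8): 15·(8−22)=-210≡24 → Y
C(2): 15·(2−22)=-300≡12 → M
X(23): 15·(23−22)=15 → P

YOYMP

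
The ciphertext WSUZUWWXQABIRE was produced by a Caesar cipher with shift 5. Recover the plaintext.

W(22): 22−5=17 → R
S(18): 18−5=13 → N
U(20): 20−5=15 → P
Z(25): 25−5=20 → U
U(20): 20−5=15 → P
W(22): 22−5=17 → R
W(22): 22−5=17 → R
X(23): 23−5=18 → S
Q(16): 16−5=11 → L
A(0): 0−5=-5≡21 → V
B(1): 1−5=-4≡22 → W
I(8): 8−5=3 → D
R(17): 17−5=12 → M
E(4): 4−5=-1≡25 → Z

RNPUPRRSLVWDMZ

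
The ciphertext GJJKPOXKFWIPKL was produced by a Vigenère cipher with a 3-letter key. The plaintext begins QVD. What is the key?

Subtract each crib letter from the matching ciphertext letter (mod 26):
G(6)−Q(16)=-10≡16 → Q
J(9)−V(21)=-12≡14 → O
J(9)−D(3)=6 → G

QOG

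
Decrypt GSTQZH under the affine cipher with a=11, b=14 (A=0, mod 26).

EYRMBX

The inverse of 11 mod 26 is 19, since 11·19=209≡1. Apply D(y)=19·(y−14) mod 26:
G(6): 19·(6−14)=-152≡4 → E
S(18): 19·(18−14)=76≡24 → Y
T(19): 19·(19−14)=95≡17 → R
Q(16): 19·(16−14)=38≡12 → M
Z(25): 19·(25−14)=209≡1 → B
H(7): 19·(7−14)=-133≡23 → X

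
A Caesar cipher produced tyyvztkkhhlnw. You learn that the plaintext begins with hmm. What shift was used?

From the crib: t(19)−h(7)=12, so the shift is 12.

12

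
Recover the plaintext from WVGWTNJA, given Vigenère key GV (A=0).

QAABNSDF

Repeat the key across the ciphertext: GVGVGVGV
W(22)−G(6): 16 → Q
V(21)−V(21): 0 → A
G(6)−G(6): 0 → A
W(22)−V(21): 1 → B
T(19)−G(6): 13 → N
N(13)−V(21): -8≡18 → S
J(9)−G(6): 3 → D
A(0)−V(21): -21≡5 → F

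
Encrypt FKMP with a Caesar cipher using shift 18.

F(5): 5+18=23 → X
K(10): 10+18=28≡2 → C
M(12): 12+18=30≡4 → E
P(15): 15+18=33≡7 → H

XCEH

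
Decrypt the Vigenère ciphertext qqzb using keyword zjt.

rhgc

Repeat the key across the ciphertext: zjtz
q(16)−z(25): -9≡17 → r
q(16)−j(9): 7 → h
z(25)−t(19): 6 → g
b(1)−z(25): -24≡2 → c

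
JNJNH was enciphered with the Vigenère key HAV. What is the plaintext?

Repeat the key across the ciphertext: HAVHA
J(9)−H(7): 2 → C
N(13)−A(0): 13 → N
J(9)−V(21): -12≡14 → O
N(13)−H(7): 6 → G
H(7)−A(0): 7 → H

CNOGH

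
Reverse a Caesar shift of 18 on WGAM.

EOIU

W(22): 22−18=4 → E
G(6): 6−18=-12≡14 → O
A(0): 0−18=-18≡8 → I
M(12): 12−18=-6≡20 → U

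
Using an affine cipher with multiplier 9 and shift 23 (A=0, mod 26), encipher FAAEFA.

F(5): 9·5+23=68≡16 → Q
A(0): 9·0+23=23 → X
A(0): 9·0+23=23 → X
E(4): 9·4+23=59≡7 → H
F(5): 9·5+23=68≡16 → Q
A(0): 9·0+23=23 → X

QXXHQX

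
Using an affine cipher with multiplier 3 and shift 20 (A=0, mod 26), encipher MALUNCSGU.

EUBCHAWMC

M(12): 3·12+20=56≡4 → E
A(0): 3·0+20=20 → U
L(11): 3·11+20=53≡1 → B
U(20): 3·20+20=80≡2 → C
N(13): 3·13+20=59≡7 → H
C(2): 3·2+20=26≡0 → A
S(18): 3·18+20=74≡22 → W
G(6): 3·6+20=38≡12 → M
U(20): 3·20+20=80≡2 → C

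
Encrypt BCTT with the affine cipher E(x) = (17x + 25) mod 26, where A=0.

QHKK

B(1): 17·1+25=42≡16 → Q
C(2): 17·2+25=59≡7 → H
T(19): 17·19+25=348≡10 → K
T(19): 17·19+25=348≡10 → K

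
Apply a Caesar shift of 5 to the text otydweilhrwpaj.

tydibjnqmwbufo

o(14): 14+5=19 → t
t(19): 19+5=24 → y
y(24): 24+5=29≡3 → d
d(3): 3+5=8 → i
w(22): 22+5=27≡1 → b
e(4): 4+5=9 → j
i(8): 8+5=13 → n
l(11): 11+5=16 → q
h(7): 7+5=12 → m
r(17): 17+5=22 → w
w(22): 22+5=27≡1 → b
p(15): 15+5=20 → u
a(0): 0+5=5 → f
j(9): 9+5=14 → o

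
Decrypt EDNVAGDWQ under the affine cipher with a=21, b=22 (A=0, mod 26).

The inverse of 21 mod 26 is 5, since 21·5=105≡1. Apply D(y)=5·(y−22) mod 26:
E(4): 5·(4−22)=-90≡14 → O
D(3): 5·(3−22)=-95≡9 → J
N(13): 5·(13−22)=-45≡7 → H
V(21): 5·(21−22)=-5≡21 → V
A(0): 5·(0−22)=-110≡20 → U
G(6): 5·(6−22)=-80≡24 → Y
D(3): 5·(3−22)=-95≡9 → J
W(22): 5·(22−22)=0 → A
Q(16): 5·(16−22)=-30≡22 → W

OJHVUYJAW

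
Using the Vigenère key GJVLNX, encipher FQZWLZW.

Repeat the key across the message: GJVLNXG
F(5)+G(6): 11 → L
Q(16)+J(9): 25 → Z
Z(25)+V(21): 46≡20 → U
W(22)+L(11): 33≡7 → H
L(11)+N(13): 24 → Y
Z(25)+X(23): 48≡22 → W
W(22)+G(6): 28≡2 → C

LZUHYWC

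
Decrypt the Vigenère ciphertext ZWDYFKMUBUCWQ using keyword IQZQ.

Repeat the key across the ciphertext: IQZQIQZQIQZQI
Z(25)−I(8): 17 → R
W(22)−Q(16): 6 → G
D(3)−Z(25): -22≡4 → E
Y(24)−Q(16): 8 → I
F(5)−I(8): -3≡23 → X
K(10)−Q(16): -6≡20 → U
M(12)−Z(25): -13≡13 → N
U(20)−Q(16): 4 → E
B(1)−I(8): -7≡19 → T
U(20)−Q(16): 4 → E
C(2)−Z(25): -23≡3 → D
W(22)−Q(16): 6 → G
Q(16)−I(8): 8 → I

RGEIXUNETEDGI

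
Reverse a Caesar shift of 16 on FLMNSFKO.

PVWXCPUY

F(5): 5−16=-11≡15 → P
L(11): 11−16=-5≡21 → V
M(12): 12−16=-4≡22 → W
N(13): 13−16=-3≡23 → X
S(18): 18−16=2 → C
F(5): 5−16=-11≡15 → P
K(10): 10−16=-6≡20 → U
O(14): 14−16=-2≡24 → Y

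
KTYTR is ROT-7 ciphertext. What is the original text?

DMRMK

K(10): 10−7=3 → D
T(19): 19−7=12 → M
Y(24): 24−7=17 → R
T(19): 19−7=12 → M
R(17): 17−7=10 → K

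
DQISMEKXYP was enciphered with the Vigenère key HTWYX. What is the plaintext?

Repeat the key across the ciphertext: HTWYXHTWYX
D(3)−H(7): -4≡22 → W
Q(16)−T(19): -3≡23 → X
I(8)−W(22): -14≡12 → M
S(18)−Y(24): -6≡20 → U
M(12)−X(23): -11≡15 → P
E(4)−H(7): -3≡23 → X
K(10)−T(19): -9≡17 → R
X(23)−W(22): 1 → B
Y(24)−Y(24): 0 → A
P(15)−X(23): -8≡18 → S

WXMUPXRBAS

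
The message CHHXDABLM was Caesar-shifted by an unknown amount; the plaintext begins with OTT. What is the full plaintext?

From the crib: C(2)−O(14)=-12≡14, so the shift is 14.
Subtract 14 from each ciphertext letter:
C(2): 2−14=-12≡14 → O
H(7): 7−14=-7≡19 → T
H(7): 7−14=-7≡19 → T
X(23): 23−14=9 → J
D(3): 3−14=-11≡15 → P
A(0): 0−14=-14≡12 → M
B(1): 1−14=-13≡13 → N
L(11): 11−14=-3≡23 → X
M(12): 12−14=-2≡24 → Y

OTTJPMNXY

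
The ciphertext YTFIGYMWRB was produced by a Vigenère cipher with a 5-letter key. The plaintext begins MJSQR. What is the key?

MKNSP

Subtract each crib letter from the matching ciphertext letter (mod 26):
Y(24)−M(12)=12 → M
T(19)−J(9)=10 → K
F(5)−S(18)=-13≡13 → N
I(8)−Q(16)=-8≡18 → S
G(6)−R(17)=-11≡15 → P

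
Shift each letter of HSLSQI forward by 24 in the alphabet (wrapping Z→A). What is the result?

FQJQOG

H(7): 7+24=31≡5 → F
S(18): 18+24=42≡16 → Q
L(11): 11+24=35≡9 → J
S(18): 18+24=42≡16 → Q
Q(16): 16+24=40≡14 → O
I(8): 8+24=32≡6 → G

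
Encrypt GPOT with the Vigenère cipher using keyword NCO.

TRCG

Repeat the key across the message: NCON
G(6)+N(13): 19 → T
P(15)+C(2): 17 → R
O(14)+O(14): 28≡2 → C
T(19)+N(13): 32≡6 → G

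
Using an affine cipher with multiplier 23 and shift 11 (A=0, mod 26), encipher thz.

gqo

t(19): 23·19+11=448≡6 → g
h(7): 23·7+11=172≡16 → q
z(25): 23·25+11=586≡14 → o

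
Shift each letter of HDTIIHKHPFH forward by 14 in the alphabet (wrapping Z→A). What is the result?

VRHWWVYVDTV

H(7): 7+14=21 → V
D(3): 3+14=17 → R
T(19): 19+14=33≡7 → H
I(8): 8+14=22 → W
I(8): 8+14=22 → W
H(7): 7+14=21 → V
K(10): 10+14=24 → Y
H(7): 7+14=21 → V
P(15): 15+14=29≡3 → D
F(5): 5+14=19 → T
H(7): 7+14=21 → V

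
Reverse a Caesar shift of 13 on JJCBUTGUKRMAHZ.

J(9): 9−13=-4≡22 → W
J(9): 9−13=-4≡22 → W
C(2): 2−13=-11≡15 → P
B(1): 1−13=-12≡14 → O
U(20): 20−13=7 → H
T(19): 19−13=6 → G
G(6): 6−13=-7≡19 → T
U(20): 20−13=7 → H
K(10): 10−13=-3≡23 → X
R(17): 17−13=4 → E
M(12): 12−13=-1≡25 → Z
A(0): 0−13=-13≡13 → N
H(7): 7−13=-6≡20 → U
Z(25): 25−13=12 → M

WWPOHGTHXEZNUM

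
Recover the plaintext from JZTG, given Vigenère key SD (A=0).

Repeat the key across the ciphertext: SDSD
J(9)−S(18): -9≡17 → R
Z(25)−D(3): 22 → W
T(19)−S(18): 1 → B
G(6)−D(3): 3 → D

RWBD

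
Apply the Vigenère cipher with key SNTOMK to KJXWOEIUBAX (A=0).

Repeat the key across the message: SNTOMKSNTOM
K(10)+S(18): 28≡2 → C
J(9)+N(13): 22 → W
X(23)+T(19): 42≡16 → Q
W(22)+O(14): 36≡10 → K
O(14)+M(12): 26≡0 → A
E(4)+K(10): 14 → O
I(8)+S(18): 26≡0 → A
U(20)+N(13): 33≡7 → H
B(1)+T(19): 20 → U
A(0)+O(14): 14 → O
X(23)+M(12): 35≡9 → J

CWQKAOAHUOJ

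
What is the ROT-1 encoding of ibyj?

i(8): 8+1=9 → j
b(1): 1+1=2 → c
y(24): 24+1=25 → z
j(9): 9+1=10 → k

jczk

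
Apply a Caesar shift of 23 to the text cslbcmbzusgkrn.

c(2): 2+23=25 → z
s(18): 18+23=41≡15 → p
l(11): 11+23=34≡8 → i
b(1): 1+23=24 → y
c(2): 2+23=25 → z
m(12): 12+23=35≡9 → j
b(1): 1+23=24 → y
z(25): 25+23=48≡22 → w
u(20): 20+23=43≡17 → r
s(18): 18+23=41≡15 → p
g(6): 6+23=29≡3 → d
k(10): 10+23=33≡7 → h
r(17): 17+23=40≡14 → o
n(13): 13+23=36≡10 → k

zpiyzjywrpdhok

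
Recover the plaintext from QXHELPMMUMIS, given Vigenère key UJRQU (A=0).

Repeat the key across the ciphertext: UJRQUUJRQUUJ
Q(16)−U(20): -4≡22 → W
X(23)−J(9): 14 → O
H(7)−R(17): -10≡16 → Q
E(4)−Q(16): -12≡14 → O
L(11)−U(20): -9≡17 → R
P(15)−U(20): -5≡21 → V
M(12)−J(9): 3 → D
M(12)−R(17): -5≡21 → V
U(20)−Q(16): 4 → E
M(12)−U(20): -8≡18 → S
I(8)−U(20): -12≡14 → O
S(18)−J(9): 9 → J

WOQORVDVESOJ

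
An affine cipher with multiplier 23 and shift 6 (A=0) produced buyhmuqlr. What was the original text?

The inverse of 23 mod 26 is 17, since 23·17=391≡1. Apply D(y)=17·(y−6) mod 26:
b(1): 17·(1−6)=-85≡19 → t
u(20): 17·(20−6)=238≡4 → e
y(24): 17·(24−6)=306≡20 → u
h(7): 17·(7−6)=17 → r
m(12): 17·(12−6)=102≡24 → y
u(20): 17·(20−6)=238≡4 → e
q(16): 17·(16−6)=170≡14 → o
l(11): 17·(11−6)=85≡7 → h
r(17): 17·(17−6)=187≡5 → f

teuryeohf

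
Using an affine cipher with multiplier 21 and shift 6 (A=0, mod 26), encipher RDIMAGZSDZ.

R(17): 21·17+6=363≡25 → Z
D(3): 21·3+6=69≡17 → R
I(8): 21·8+6=174≡18 → S
M(12): 21·12+6=258≡24 → Y
A(0): 21·0+6=6 → G
G(6): 21·6+6=132≡2 → C
Z(25): 21·25+6=531≡11 → L
S(18): 21·18+6=384≡20 → U
D(3): 21·3+6=69≡17 → R
Z(25): 21·25+6=531≡11 → L

ZRSYGCLURL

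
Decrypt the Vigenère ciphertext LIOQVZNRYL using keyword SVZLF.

Repeat the key across the ciphertext: SVZLFSVZLF
L(11)−S(18): -7≡19 → T
I(8)−V(21): -13≡13 → N
O(14)−Z(25): -11≡15 → P
Q(16)−L(11): 5 → F
V(21)−F(5): 16 → Q
Z(25)−S(18): 7 → H
N(13)−V(21): -8≡18 → S
R(17)−Z(25): -8≡18 → S
Y(24)−L(11): 13 → N
L(11)−F(5): 6 → G

TNPFQHSSNG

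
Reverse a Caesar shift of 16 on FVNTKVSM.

F(5): 5−16=-11≡15 → P
V(21): 21−16=5 → F
N(13): 13−16=-3≡23 → X
T(19): 19−16=3 → D
K(10): 10−16=-6≡20 → U
V(21): 21−16=5 → F
S(18): 18−16=2 → C
M(12): 12−16=-4≡22 → W

PFXDUFCW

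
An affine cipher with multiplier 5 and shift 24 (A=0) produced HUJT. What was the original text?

HUXZ

The inverse of 5 mod 26 is 21, since 5·21=105≡1. Apply D(y)=21·(y−24) mod 26:
H(7): 21·(7−24)=-357≡7 → H
U(20): 21·(20−24)=-84≡20 → U
J(9): 21·(9−24)=-315≡23 → X
T(19): 21·(19−24)=-105≡25 → Z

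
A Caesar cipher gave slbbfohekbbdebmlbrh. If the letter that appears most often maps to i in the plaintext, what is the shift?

19

The most frequent ciphertext letter is b (appears 6 times).
b is position 1; i is position 8.
Shift = -7≡19.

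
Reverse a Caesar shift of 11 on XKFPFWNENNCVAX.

MZUEULCTCCRKPM

X(23): 23−11=12 → M
K(10): 10−11=-1≡25 → Z
F(5): 5−11=-6≡20 → U
P(15): 15−11=4 → E
F(5): 5−11=-6≡20 → U
W(22): 22−11=11 → L
N(13): 13−11=2 → C
E(4): 4−11=-7≡19 → T
N(13): 13−11=2 → C
N(13): 13−11=2 → C
C(2): 2−11=-9≡17 → R
V(21): 21−11=10 → K
A(0): 0−11=-11≡15 → P
X(23): 23−11=12 → M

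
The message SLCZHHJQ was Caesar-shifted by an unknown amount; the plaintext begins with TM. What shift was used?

25

From the crib: S(18)−T(19)=-1≡25, so the shift is 25.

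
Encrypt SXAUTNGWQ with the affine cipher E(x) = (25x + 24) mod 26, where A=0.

S(18): 25·18+24=474≡6 → G
X(23): 25·23+24=599≡1 → B
A(0): 25·0+24=24 → Y
U(20): 25·20+24=524≡4 → E
T(19): 25·19+24=499≡5 → F
N(13): 25·13+24=349≡11 → L
G(6): 25·6+24=174≡18 → S
W(22): 25·22+24=574≡2 → C
Q(16): 25·16+24=424≡8 → I

GBYEFLSCI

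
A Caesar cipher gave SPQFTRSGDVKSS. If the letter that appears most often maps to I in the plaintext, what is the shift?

10

The most frequent ciphertext letter is S (appears 4 times).
S is position 18; I is position 8.
Shift = 10.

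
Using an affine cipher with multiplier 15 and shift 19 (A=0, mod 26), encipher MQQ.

RZZ

M(12): 15·12+19=199≡17 → R
Q(16): 15·16+19=259≡25 → Z
Q(16): 15·16+19=259≡25 → Z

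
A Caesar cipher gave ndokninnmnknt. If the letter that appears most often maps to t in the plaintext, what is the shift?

20

The most frequent ciphertext letter is n (appears 6 times).
n is position 13; t is position 19.
Shift = -6≡20.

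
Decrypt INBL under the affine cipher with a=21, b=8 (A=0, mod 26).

AZRP

The inverse of 21 mod 26 is 5, since 21·5=105≡1. Apply D(y)=5·(y−8) mod 26:
I(8): 5·(8−8)=0 → A
N(13): 5·(13−8)=25 → Z
B(1): 5·(1−8)=-35≡17 → R
L(11): 5·(11−8)=15 → P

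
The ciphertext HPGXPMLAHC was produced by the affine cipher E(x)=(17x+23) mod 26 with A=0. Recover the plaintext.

The inverse of 17 mod 26 is 23, since 17·23=391≡1. Apply D(y)=23·(y−23) mod 26:
H(7): 23·(7−23)=-368≡22 → W
P(15): 23·(15−23)=-184≡24 → Y
G(6): 23·(6−23)=-391≡25 → Z
X(23): 23·(23−23)=0 → A
P(15): 23·(15−23)=-184≡24 → Y
M(12): 23·(12−23)=-253≡7 → H
L(11): 23·(11−23)=-276≡10 → K
A(0): 23·(0−23)=-529≡17 → R
H(7): 23·(7−23)=-368≡22 → W
C(2): 23·(2−23)=-483≡11 → L

WYZAYHKRWL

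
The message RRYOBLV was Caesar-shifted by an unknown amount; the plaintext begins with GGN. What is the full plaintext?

From the crib: R(17)−G(6)=11, so the shift is 11.
Subtract 11 from each ciphertext letter:
R(17): 17−11=6 → G
R(17): 17−11=6 → G
Y(24): 24−11=13 → N
O(14): 14−11=3 → D
B(1): 1−11=-10≡16 → Q
L(11): 11−11=0 → A
V(21): 21−11=10 → K

GGNDQAK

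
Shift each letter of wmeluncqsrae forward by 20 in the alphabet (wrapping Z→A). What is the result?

w(22): 22+20=42≡16 → q
m(12): 12+20=32≡6 → g
e(4): 4+20=24 → y
l(11): 11+20=31≡5 → f
u(20): 20+20=40≡14 → o
n(13): 13+20=33≡7 → h
c(2): 2+20=22 → w
q(16): 16+20=36≡10 → k
s(18): 18+20=38≡12 → m
r(17): 17+20=37≡11 → l
a(0): 0+20=20 → u
e(4): 4+20=24 → y

qgyfohwkmluy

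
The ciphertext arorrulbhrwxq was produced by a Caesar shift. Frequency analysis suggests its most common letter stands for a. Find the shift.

The most frequent ciphertext letter is r (appears 4 times).
r is position 17; a is position 0.
Shift = 17.

17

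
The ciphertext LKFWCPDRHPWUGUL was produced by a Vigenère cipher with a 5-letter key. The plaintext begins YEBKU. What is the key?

Subtract each crib letter from the matching ciphertext letter (mod 26):
L(11)−Y(24)=-13≡13 → N
K(10)−E(4)=6 → G
F(5)−B(1)=4 → E
W(22)−K(10)=12 → M
C(2)−U(20)=-18≡8 → I

NGEMI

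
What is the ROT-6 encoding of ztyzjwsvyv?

z(25): 25+6=31≡5 → f
t(19): 19+6=25 → z
y(24): 24+6=30≡4 → e
z(25): 25+6=31≡5 → f
j(9): 9+6=15 → p
w(22): 22+6=28≡2 → c
s(18): 18+6=24 → y
v(21): 21+6=27≡1 → b
y(24): 24+6=30≡4 → e
v(21): 21+6=27≡1 → b

fzefpcybeb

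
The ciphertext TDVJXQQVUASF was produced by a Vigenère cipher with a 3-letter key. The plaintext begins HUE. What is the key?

MJR

Subtract each crib letter from the matching ciphertext letter (mod 26):
T(19)−H(7)=12 → M
D(3)−U(20)=-17≡9 → J
V(21)−E(4)=17 → R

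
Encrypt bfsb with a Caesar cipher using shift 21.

wanw

b(1): 1+21=22 → w
f(5): 5+21=26≡0 → a
s(18): 18+21=39≡13 → n
b(1): 1+21=22 → w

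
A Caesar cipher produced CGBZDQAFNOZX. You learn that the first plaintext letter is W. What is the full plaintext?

From the crib: C(2)−W(22)=-20≡6, so the shift is 6.
Subtract 6 from each ciphertext letter:
C(2): 2−6=-4≡22 → W
G(6): 6−6=0 → A
B(1): 1−6=-5≡21 → V
Z(25): 25−6=19 → T
D(3): 3−6=-3≡23 → X
Q(16): 16−6=10 → K
A(0): 0−6=-6≡20 → U
F(5): 5−6=-1≡25 → Z
N(13): 13−6=7 → H
O(14): 14−6=8 → I
Z(25): 25−6=19 → T
X(23): 23−6=17 → R

WAVTXKUZHITR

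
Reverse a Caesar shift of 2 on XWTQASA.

VUROYQY

X(23): 23−2=21 → V
W(22): 22−2=20 → U
T(19): 19−2=17 → R
Q(16): 16−2=14 → O
A(0): 0−2=-2≡24 → Y
S(18): 18−2=16 → Q
A(0): 0−2=-2≡24 → Y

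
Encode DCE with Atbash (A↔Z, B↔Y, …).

WXV

D(3) → W(22)
C(2) → X(23)
E(4) → V(21)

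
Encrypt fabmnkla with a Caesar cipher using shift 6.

lghstqrg

f(5): 5+6=11 → l
a(0): 0+6=6 → g
b(1): 1+6=7 → h
m(12): 12+6=18 → s
n(13): 13+6=19 → t
k(10): 10+6=16 → q
l(11): 11+6=17 → r
a(0): 0+6=6 → g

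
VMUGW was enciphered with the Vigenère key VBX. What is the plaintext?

Repeat the key across the ciphertext: VBXVB
V(21)−V(21): 0 → A
M(12)−B(1): 11 → L
U(20)−X(23): -3≡23 → X
G(6)−V(21): -15≡11 → L
W(22)−B(1): 21 → V

ALXLV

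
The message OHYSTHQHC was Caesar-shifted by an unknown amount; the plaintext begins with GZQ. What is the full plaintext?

From the crib: O(14)−G(6)=8, so the shift is 8.
Subtract 8 from each ciphertext letter:
O(14): 14−8=6 → G
H(7): 7−8=-1≡25 → Z
Y(24): 24−8=16 → Q
S(18): 18−8=10 → K
T(19): 19−8=11 → L
H(7): 7−8=-1≡25 → Z
Q(16): 16−8=8 → I
H(7): 7−8=-1≡25 → Z
C(2): 2−8=-6≡20 → U

GZQKLZIZU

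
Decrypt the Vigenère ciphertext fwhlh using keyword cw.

Repeat the key across the ciphertext: cwcwc
f(5)−c(2): 3 → d
w(22)−w(22): 0 → a
h(7)−c(2): 5 → f
l(11)−w(22): -11≡15 → p
h(7)−c(2): 5 → f

dafpf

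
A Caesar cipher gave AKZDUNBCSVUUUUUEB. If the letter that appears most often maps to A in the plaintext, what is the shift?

The most frequent ciphertext letter is U (appears 6 times).
U is position 20; A is position 0.
Shift = 20.

20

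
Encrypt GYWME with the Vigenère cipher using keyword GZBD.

Repeat the key across the message: GZBDG
G(6)+G(6): 12 → M
Y(24)+Z(25): 49≡23 → X
W(22)+B(1): 23 → X
M(12)+D(3): 15 → P
E(4)+G(6): 10 → K

MXXPK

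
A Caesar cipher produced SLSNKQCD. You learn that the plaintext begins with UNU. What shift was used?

From the crib: S(18)−U(20)=-2≡24, so the shift is 24.

24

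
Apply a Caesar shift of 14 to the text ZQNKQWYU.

NEBYEKMI

Z(25): 25+14=39≡13 → N
Q(16): 16+14=30≡4 → E
N(13): 13+14=27≡1 → B
K(10): 10+14=24 → Y
Q(16): 16+14=30≡4 → E
W(22): 22+14=36≡10 → K
Y(24): 24+14=38≡12 → M
U(20): 20+14=34≡8 → I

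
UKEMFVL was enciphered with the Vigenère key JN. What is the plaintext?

Repeat the key across the ciphertext: JNJNJNJ
U(20)−J(9): 11 → L
K(10)−N(13): -3≡23 → X
E(4)−J(9): -5≡21 → V
M(12)−N(13): -1≡25 → Z
F(5)−J(9): -4≡22 → W
V(21)−N(13): 8 → I
L(11)−J(9): 2 → C

LXVZWIC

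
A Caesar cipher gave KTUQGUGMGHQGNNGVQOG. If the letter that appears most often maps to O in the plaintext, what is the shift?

18

The most frequent ciphertext letter is G (appears 6 times).
G is position 6; O is position 14.
Shift = -8≡18.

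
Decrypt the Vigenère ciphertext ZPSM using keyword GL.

TEMB

Repeat the key across the ciphertext: GLGL
Z(25)−G(6): 19 → T
P(15)−L(11): 4 → E
S(18)−G(6): 12 → M
M(12)−L(11): 1 → B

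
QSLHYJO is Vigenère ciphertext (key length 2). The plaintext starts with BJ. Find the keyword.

Subtract each crib letter from the matching ciphertext letter (mod 26):
Q(16)−B(1)=15 → P
S(18)−J(9)=9 → J

PJ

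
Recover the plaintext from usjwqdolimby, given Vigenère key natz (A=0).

Repeat the key across the ciphertext: natznatznatz
u(20)−n(13): 7 → h
s(18)−a(0): 18 → s
j(9)−t(19): -10≡16 → q
w(22)−z(25): -3≡23 → x
q(16)−n(13): 3 → d
d(3)−a(0): 3 → d
o(14)−t(19): -5≡21 → v
l(11)−z(25): -14≡12 → m
i(8)−n(13): -5≡21 → v
m(12)−a(0): 12 → m
b(1)−t(19): -18≡8 → i
y(24)−z(25): -1≡25 → z

hsqxddvmvmiz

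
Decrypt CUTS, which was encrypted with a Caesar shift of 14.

C(2): 2−14=-12≡14 → O
U(20): 20−14=6 → G
T(19): 19−14=5 → F
S(18): 18−14=4 → E

OGFE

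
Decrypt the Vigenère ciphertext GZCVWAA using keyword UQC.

MJABGYG

Repeat the key across the ciphertext: UQCUQCU
G(6)−U(20): -14≡12 → M
Z(25)−Q(16): 9 → J
C(2)−C(2): 0 → A
V(21)−U(20): 1 → B
W(22)−Q(16): 6 → G
A(0)−C(2): -2≡24 → Y
A(0)−U(20): -20≡6 → G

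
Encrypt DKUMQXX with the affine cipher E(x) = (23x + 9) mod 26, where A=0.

D(3): 23·3+9=78≡0 → A
K(10): 23·10+9=239≡5 → F
U(20): 23·20+9=469≡1 → B
M(12): 23·12+9=285≡25 → Z
Q(16): 23·16+9=377≡13 → N
X(23): 23·23+9=538≡18 → S
X(23): 23·23+9=538≡18 → S

AFBZNSS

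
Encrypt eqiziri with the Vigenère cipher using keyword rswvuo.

vieucfz

Repeat the key across the message: rswvuor
e(4)+r(17): 21 → v
q(16)+s(18): 34≡8 → i
i(8)+w(22): 30≡4 → e
z(25)+v(21): 46≡20 → u
i(8)+u(20): 28≡2 → c
r(17)+o(14): 31≡5 → f
i(8)+r(17): 25 → z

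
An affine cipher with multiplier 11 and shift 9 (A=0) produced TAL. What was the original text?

The inverse of 11 mod 26 is 19, since 11·19=209≡1. Apply D(y)=19·(y−9) mod 26:
T(19): 19·(19−9)=190≡8 → I
A(0): 19·(0−9)=-171≡11 → L
L(11): 19·(11−9)=38≡12 → M

ILM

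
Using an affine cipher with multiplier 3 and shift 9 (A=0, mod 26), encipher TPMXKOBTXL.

T(19): 3·19+9=66≡14 → O
P(15): 3·15+9=54≡2 → C
M(12): 3·12+9=45≡19 → T
X(23): 3·23+9=78≡0 → A
K(10): 3·10+9=39≡13 → N
O(14): 3·14+9=51≡25 → Z
B(1): 3·1+9=12 → M
T(19): 3·19+9=66≡14 → O
X(23): 3·23+9=78≡0 → A
L(11): 3·11+9=42≡16 → Q

OCTANZMOAQ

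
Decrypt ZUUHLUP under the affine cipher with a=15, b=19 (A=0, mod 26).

QHHUWHY

The inverse of 15 mod 26 is 7, since 15·7=105≡1. Apply D(y)=7·(y−19) mod 26:
Z(25): 7·(25−19)=42≡16 → Q
U(20): 7·(20−19)=7 → H
U(20): 7·(20−19)=7 → H
H(7): 7·(7−19)=-84≡20 → U
L(11): 7·(11−19)=-56≡22 → W
U(20): 7·(20−19)=7 → H
P(15): 7·(15−19)=-28≡24 → Y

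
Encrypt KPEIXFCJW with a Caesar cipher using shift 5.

PUJNCKHOB

K(10): 10+5=15 → P
P(15): 15+5=20 → U
E(4): 4+5=9 → J
I(8): 8+5=13 → N
X(23): 23+5=28≡2 → C
F(5): 5+5=10 → K
C(2): 2+5=7 → H
J(9): 9+5=14 → O
W(22): 22+5=27≡1 → B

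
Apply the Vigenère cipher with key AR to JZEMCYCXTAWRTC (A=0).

JQEDCPCOTRWITT

Repeat the key across the message: ARARARARARARAR
J(9)+A(0): 9 → J
Z(25)+R(17): 42≡16 → Q
E(4)+A(0): 4 → E
M(12)+R(17): 29≡3 → D
C(2)+A(0): 2 → C
Y(24)+R(17): 41≡15 → P
C(2)+A(0): 2 → C
X(23)+R(17): 40≡14 → O
T(19)+A(0): 19 → T
A(0)+R(17): 17 → R
W(22)+A(0): 22 → W
R(17)+R(17): 34≡8 → I
T(19)+A(0): 19 → T
C(2)+R(17): 19 → T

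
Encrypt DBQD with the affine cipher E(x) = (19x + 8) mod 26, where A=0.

D(3): 19·3+8=65≡13 → N
B(1): 19·1+8=27≡1 → B
Q(16): 19·16+8=312≡0 → A
D(3): 19·3+8=65≡13 → N

NBAN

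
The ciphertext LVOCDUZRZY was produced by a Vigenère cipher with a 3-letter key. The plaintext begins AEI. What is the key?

LRG

Subtract each crib letter from the matching ciphertext letter (mod 26):
L(11)−A(0)=11 → L
V(21)−E(4)=17 → R
O(14)−I(8)=6 → G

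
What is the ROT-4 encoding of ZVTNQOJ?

DZXRUSN

Z(25): 25+4=29≡3 → D
V(21): 21+4=25 → Z
T(19): 19+4=23 → X
N(13): 13+4=17 → R
Q(16): 16+4=20 → U
O(14): 14+4=18 → S
J(9): 9+4=13 → N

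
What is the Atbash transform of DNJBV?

WMQYE

D(3) → W(22)
N(13) → M(12)
J(9) → Q(16)
B(1) → Y(24)
V(21) → E(4)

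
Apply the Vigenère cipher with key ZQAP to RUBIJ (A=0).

Repeat the key across the message: ZQAPZ
R(17)+Z(25): 42≡16 → Q
U(20)+Q(16): 36≡10 → K
B(1)+A(0): 1 → B
I(8)+P(15): 23 → X
J(9)+Z(25): 34≡8 → I

QKBXI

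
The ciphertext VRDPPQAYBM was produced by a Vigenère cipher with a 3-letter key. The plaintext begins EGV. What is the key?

Subtract each crib letter from the matching ciphertext letter (mod 26):
V(21)−E(4)=17 → R
R(17)−G(6)=11 → L
D(3)−V(21)=-18≡8 → I

RLI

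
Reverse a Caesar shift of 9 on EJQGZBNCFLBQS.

E(4): 4−9=-5≡21 → V
J(9): 9−9=0 → A
Q(16): 16−9=7 → H
G(6): 6−9=-3≡23 → X
Z(25): 25−9=16 → Q
B(1): 1−9=-8≡18 → S
N(13): 13−9=4 → E
C(2): 2−9=-7≡19 → T
F(5): 5−9=-4≡22 → W
L(11): 11−9=2 → C
B(1): 1−9=-8≡18 → S
Q(16): 16−9=7 → H
S(18): 18−9=9 → J

VAHXQSETWCSHJ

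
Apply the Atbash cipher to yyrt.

bbig

y(24) → b(1)
y(24) → b(1)
r(17) → i(8)
t(19) → g(6)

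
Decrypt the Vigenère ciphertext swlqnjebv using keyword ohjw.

Repeat the key across the ciphertext: ohjwohjwo
s(18)−o(14): 4 → e
w(22)−h(7): 15 → p
l(11)−j(9): 2 → c
q(16)−w(22): -6≡20 → u
n(13)−o(14): -1≡25 → z
j(9)−h(7): 2 → c
e(4)−j(9): -5≡21 → v
b(1)−w(22): -21≡5 → f
v(21)−o(14): 7 → h

epcuzcvfh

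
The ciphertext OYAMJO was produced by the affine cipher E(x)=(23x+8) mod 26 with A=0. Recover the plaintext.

The inverse of 23 mod 26 is 17, since 23·17=391≡1. Apply D(y)=17·(y−8) mod 26:
O(14): 17·(14−8)=102≡24 → Y
Y(24): 17·(24−8)=272≡12 → M
A(0): 17·(0−8)=-136≡20 → U
M(12): 17·(12−8)=68≡16 → Q
J(9): 17·(9−8)=17 → R
O(14): 17·(14−8)=102≡24 → Y

YMUQRY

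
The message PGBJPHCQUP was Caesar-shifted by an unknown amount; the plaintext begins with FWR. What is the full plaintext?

FWRZFXSGKF

From the crib: P(15)−F(5)=10, so the shift is 10.
Subtract 10 from each ciphertext letter:
P(15): 15−10=5 → F
G(6): 6−10=-4≡22 → W
B(1): 1−10=-9≡17 → R
J(9): 9−10=-1≡25 → Z
P(15): 15−10=5 → F
H(7): 7−10=-3≡23 → X
C(2): 2−10=-8≡18 → S
Q(16): 16−10=6 → G
U(20): 20−10=10 → K
P(15): 15−10=5 → F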